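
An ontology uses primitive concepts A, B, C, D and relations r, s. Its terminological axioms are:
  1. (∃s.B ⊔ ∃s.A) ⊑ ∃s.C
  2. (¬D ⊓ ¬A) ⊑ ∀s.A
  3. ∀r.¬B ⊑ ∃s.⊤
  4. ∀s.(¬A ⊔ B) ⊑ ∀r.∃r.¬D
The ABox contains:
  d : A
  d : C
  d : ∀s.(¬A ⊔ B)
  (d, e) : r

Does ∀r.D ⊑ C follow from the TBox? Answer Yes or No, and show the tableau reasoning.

1. ∀r.D ⊑ C  ⇔  (∀r.D ⊓ ¬C) unsat w.r.t. T
   open: L(x₀) ⊇ {D, ¬C, ∀r.D, ∀r.∃r.¬D, ∀s.¬A, …} (+ ∃-successors)
2. Hence ∀r.D ⊑ C: not entailed.

No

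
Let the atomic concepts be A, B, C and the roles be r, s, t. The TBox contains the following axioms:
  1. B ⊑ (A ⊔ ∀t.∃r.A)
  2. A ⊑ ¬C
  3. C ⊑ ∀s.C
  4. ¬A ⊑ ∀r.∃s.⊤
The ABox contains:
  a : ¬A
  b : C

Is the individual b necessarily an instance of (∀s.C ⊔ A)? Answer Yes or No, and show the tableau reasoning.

Yes

1. b : (∀s.C ⊔ A)?  L(b) = {C} ∪ {(∃s.¬C ⊓ ¬A)}
   clash {C, ¬C} at an ∃-successor — b ∈ (∀s.C ⊔ A)
2. Hence b : (∀s.C ⊔ A): entailed.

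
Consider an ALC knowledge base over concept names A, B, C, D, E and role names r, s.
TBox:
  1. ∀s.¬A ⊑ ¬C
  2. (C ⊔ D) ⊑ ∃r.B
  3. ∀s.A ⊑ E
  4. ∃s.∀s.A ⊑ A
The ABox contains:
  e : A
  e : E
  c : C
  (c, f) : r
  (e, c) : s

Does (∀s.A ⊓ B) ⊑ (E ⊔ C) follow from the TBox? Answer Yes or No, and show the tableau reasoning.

Yes

1. (∀s.A ⊓ B) ⊑ (E ⊔ C)  ⇔  ((∀s.A ⊓ B) ⊓ (¬E ⊓ ¬C)) unsat w.r.t. T
   all branches close; clash {E, ¬E} at x₀
2. Hence (∀s.A ⊓ B) ⊑ (E ⊔ C): entailed.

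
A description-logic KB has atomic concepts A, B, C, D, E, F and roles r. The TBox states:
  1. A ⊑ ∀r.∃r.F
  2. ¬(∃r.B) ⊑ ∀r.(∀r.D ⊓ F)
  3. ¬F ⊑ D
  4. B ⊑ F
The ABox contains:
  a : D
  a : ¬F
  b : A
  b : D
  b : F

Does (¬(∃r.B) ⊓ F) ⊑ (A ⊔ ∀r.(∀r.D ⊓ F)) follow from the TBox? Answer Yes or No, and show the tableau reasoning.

1. (¬(∃r.B) ⊓ F) ⊑ (A ⊔ ∀r.(∀r.D ⊓ F))  ⇔  ((∀r.¬B ⊓ F) ⊓ (¬A ⊓ ∃r.(∃r.¬D ⊔ ¬F))) unsat w.r.t. T
   all branches close; clash {F, ¬F} at an ∃-successor
2. Hence (¬(∃r.B) ⊓ F) ⊑ (A ⊔ ∀r.(∀r.D ⊓ F)): entailed.

Yes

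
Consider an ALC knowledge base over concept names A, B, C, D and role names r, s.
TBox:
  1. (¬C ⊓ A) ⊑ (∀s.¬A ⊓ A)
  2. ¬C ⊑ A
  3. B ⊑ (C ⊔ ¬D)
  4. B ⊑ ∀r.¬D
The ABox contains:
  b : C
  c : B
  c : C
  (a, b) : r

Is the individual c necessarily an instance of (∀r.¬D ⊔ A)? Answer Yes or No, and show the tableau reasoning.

Yes

1. c : (∀r.¬D ⊔ A)?  L(c) = {B, C} ∪ {(∃r.D ⊓ ¬A)}
   clash {A, ¬A} at c — c ∈ (∀r.¬D ⊔ A)
2. Hence c : (∀r.¬D ⊔ A): entailed.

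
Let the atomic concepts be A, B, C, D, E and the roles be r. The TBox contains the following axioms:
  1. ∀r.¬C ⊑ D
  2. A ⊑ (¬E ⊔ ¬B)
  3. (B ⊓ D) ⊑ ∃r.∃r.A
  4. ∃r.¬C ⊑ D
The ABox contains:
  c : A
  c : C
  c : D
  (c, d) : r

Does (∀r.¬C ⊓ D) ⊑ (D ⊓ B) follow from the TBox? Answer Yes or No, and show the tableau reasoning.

No

1. (∀r.¬C ⊓ D) ⊑ (D ⊓ B)  ⇔  ((∀r.¬C ⊓ D) ⊓ (¬D ⊔ ¬B)) unsat w.r.t. T
   open: L(x₀) ⊇ {D, ¬A, ¬B, ∀r.¬C}
2. Hence (∀r.¬C ⊓ D) ⊑ (D ⊓ B): not entailed.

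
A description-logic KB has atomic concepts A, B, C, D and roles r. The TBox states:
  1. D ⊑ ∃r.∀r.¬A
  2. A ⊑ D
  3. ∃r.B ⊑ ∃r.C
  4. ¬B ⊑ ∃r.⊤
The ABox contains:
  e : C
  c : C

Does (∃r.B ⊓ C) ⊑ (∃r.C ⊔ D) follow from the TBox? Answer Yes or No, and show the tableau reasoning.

1. (∃r.B ⊓ C) ⊑ (∃r.C ⊔ D)  ⇔  ((∃r.B ⊓ C) ⊓ (∀r.¬C ⊓ ¬D)) unsat w.r.t. T
   all branches close; clash {D, ¬D} at x₀
2. Hence (∃r.B ⊓ C) ⊑ (∃r.C ⊔ D): entailed.

Yes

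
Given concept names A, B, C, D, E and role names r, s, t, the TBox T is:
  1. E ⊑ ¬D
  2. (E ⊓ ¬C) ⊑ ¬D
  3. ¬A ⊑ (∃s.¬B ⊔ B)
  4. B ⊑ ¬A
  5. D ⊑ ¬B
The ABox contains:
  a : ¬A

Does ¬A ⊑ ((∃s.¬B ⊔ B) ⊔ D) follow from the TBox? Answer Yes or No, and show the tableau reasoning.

1. ¬A ⊑ ((∃s.¬B ⊔ B) ⊔ D)  ⇔  (¬A ⊓ ((∀s.B ⊓ ¬B) ⊓ ¬D)) unsat w.r.t. T
   all branches close; clash {B, ¬B} at x₀
2. Hence ¬A ⊑ ((∃s.¬B ⊔ B) ⊔ D): entailed.

Yes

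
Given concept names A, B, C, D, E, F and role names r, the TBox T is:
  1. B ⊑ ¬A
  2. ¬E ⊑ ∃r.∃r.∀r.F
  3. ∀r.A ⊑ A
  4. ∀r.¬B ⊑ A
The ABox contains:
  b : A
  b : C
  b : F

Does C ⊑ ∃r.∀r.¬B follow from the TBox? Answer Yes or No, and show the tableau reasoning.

1. C ⊑ ∃r.∀r.¬B  ⇔  (C ⊓ ∀r.∃r.B) unsat w.r.t. T
   open: L(x₀) ⊇ {C, E, ¬B, ∀r.∃r.B, ∃r.B, …} (+ ∃-successors)
2. Hence C ⊑ ∃r.∀r.¬B: not entailed.

No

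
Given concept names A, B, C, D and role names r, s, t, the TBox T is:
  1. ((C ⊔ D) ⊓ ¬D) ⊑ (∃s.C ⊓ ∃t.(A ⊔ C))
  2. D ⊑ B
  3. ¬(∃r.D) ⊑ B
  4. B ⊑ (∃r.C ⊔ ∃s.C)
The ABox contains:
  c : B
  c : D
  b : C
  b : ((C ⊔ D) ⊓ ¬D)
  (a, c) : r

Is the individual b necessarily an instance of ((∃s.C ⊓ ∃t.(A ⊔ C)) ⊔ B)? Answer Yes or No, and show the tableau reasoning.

1. b : ((∃s.C ⊓ ∃t.(A ⊔ C)) ⊔ B)?  L(b) = {C, ((C ⊔ D) ⊓ ¬D)} ∪ {((∀s.¬C ⊔ ∀t.(¬A ⊓ ¬C)) ⊓ ¬B)}
   clash {B, ¬B} at b — b ∈ ((∃s.C ⊓ ∃t.(A ⊔ C)) ⊔ B)
2. Hence b : ((∃s.C ⊓ ∃t.(A ⊔ C)) ⊔ B): entailed.

Yes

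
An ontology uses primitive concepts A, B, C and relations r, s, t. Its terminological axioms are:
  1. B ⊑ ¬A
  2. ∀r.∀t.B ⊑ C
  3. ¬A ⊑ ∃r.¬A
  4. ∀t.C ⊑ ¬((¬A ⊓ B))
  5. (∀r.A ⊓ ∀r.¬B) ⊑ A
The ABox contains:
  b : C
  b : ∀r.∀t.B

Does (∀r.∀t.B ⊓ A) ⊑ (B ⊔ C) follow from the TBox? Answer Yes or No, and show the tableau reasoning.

Yes

1. (∀r.∀t.B ⊓ A) ⊑ (B ⊔ C)  ⇔  ((∀r.∀t.B ⊓ A) ⊓ (¬B ⊓ ¬C)) unsat w.r.t. T
   all branches close; clash {C, ¬C} at x₀
2. Hence (∀r.∀t.B ⊓ A) ⊑ (B ⊔ C): entailed.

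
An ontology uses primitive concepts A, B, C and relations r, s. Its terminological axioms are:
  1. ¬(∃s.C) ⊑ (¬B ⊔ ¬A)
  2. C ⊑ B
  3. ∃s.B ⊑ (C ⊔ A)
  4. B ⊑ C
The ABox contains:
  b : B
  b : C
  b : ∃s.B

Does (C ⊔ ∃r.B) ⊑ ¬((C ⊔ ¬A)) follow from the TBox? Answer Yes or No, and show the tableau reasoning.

1. (C ⊔ ∃r.B) ⊑ ¬((C ⊔ ¬A))  ⇔  ((C ⊔ ∃r.B) ⊓ (C ⊔ ¬A)) unsat w.r.t. T
   open: L(x₀) ⊇ {B, C, ¬A, ∀s.¬B}
2. Hence (C ⊔ ∃r.B) ⊑ ¬((C ⊔ ¬A)): not entailed.

No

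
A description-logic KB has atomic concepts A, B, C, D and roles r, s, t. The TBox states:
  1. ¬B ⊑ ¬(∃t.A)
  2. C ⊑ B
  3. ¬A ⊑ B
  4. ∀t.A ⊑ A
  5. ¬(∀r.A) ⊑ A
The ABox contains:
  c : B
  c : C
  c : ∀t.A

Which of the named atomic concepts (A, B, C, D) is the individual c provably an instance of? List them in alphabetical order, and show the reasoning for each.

{A, B, C}

1. c : A?  L(c) = {B, C, ∀t.A} ∪ {¬A}
   clash {A, ¬A} at c — c ∈ A
2. c : B?  L(c) = {B, C, ∀t.A} ∪ {¬B}
   clash {B, ¬B} at c — c ∈ B
3. c : C?  L(c) = {B, C, ∀t.A} ∪ {¬C}
   clash {C, ¬C} at c — c ∈ C
4. c : D?  L(c) = {B, C, ∀t.A} ∪ {¬D}
   apply at c: ∀t.A⊑A
   open: L(c) ⊇ {A, B, C, ¬D, ∀r.A, …} — c ∉ D possible
5. Entailed for c: {A, B, C}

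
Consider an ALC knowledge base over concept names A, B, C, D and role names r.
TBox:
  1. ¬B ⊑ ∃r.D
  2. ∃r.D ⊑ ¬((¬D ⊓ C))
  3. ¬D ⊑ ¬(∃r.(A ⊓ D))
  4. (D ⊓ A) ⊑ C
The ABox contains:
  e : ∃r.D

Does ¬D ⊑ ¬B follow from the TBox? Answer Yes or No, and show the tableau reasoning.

1. ¬D ⊑ ¬B  ⇔  (¬D ⊓ B) unsat w.r.t. T
   apply at x₀: ¬D⊑¬(∃r.(A ⊓ D))
   open: L(x₀) ⊇ {B, ¬D, ∀r.(¬A ⊔ ¬D), ∀r.¬D}
2. Hence ¬D ⊑ ¬B: not entailed.

No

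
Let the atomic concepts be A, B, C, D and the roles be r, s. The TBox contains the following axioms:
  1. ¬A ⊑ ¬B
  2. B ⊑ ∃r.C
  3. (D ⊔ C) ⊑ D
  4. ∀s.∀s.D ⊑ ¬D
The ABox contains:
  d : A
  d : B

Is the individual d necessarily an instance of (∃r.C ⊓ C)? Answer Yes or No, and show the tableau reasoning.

No

1. d : (∃r.C ⊓ C)?  L(d) = {A, B} ∪ {(∀r.¬C ⊔ ¬C)}
   apply at d: B⊑∃r.C
   open: L(d) ⊇ {A, B, ¬C, ¬D, ∃r.C} (+ ∃-successors) — d ∉ (∃r.C ⊓ C) possible
2. Hence d : (∃r.C ⊓ C): not entailed.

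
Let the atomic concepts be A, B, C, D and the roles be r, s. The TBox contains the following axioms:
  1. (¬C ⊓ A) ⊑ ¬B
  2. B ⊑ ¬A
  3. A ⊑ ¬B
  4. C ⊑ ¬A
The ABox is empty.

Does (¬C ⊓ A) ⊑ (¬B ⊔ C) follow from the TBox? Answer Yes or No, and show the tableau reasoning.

Yes

1. (¬C ⊓ A) ⊑ (¬B ⊔ C)  ⇔  ((¬C ⊓ A) ⊓ (B ⊓ ¬C)) unsat w.r.t. T
   all branches close; clash {B, ¬B} at x₀
2. Hence (¬C ⊓ A) ⊑ (¬B ⊔ C): entailed.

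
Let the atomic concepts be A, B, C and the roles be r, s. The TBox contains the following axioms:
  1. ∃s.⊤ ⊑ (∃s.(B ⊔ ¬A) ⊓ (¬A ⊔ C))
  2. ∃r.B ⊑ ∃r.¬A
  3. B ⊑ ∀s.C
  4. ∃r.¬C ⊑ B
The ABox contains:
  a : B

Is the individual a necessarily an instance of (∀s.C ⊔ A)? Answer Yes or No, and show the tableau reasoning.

Yes

1. a : (∀s.C ⊔ A)?  L(a) = {B} ∪ {(∃s.¬C ⊓ ¬A)}
   clash {C, ¬C} at an ∃-successor — a ∈ (∀s.C ⊔ A)
2. Hence a : (∀s.C ⊔ A): entailed.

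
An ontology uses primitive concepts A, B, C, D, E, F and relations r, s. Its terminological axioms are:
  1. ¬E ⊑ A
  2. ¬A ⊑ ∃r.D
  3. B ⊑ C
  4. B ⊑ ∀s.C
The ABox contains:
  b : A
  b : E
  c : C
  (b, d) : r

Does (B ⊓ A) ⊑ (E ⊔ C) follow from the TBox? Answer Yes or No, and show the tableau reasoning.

1. (B ⊓ A) ⊑ (E ⊔ C)  ⇔  ((B ⊓ A) ⊓ (¬E ⊓ ¬C)) unsat w.r.t. T
   all branches close; clash {C, ¬C} at x₀
2. Hence (B ⊓ A) ⊑ (E ⊔ C): entailed.

Yes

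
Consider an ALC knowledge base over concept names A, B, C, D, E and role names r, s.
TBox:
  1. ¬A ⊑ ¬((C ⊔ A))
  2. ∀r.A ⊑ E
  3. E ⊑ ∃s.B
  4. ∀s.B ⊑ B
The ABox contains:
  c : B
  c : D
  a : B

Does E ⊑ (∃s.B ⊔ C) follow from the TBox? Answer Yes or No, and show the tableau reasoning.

Yes

1. E ⊑ (∃s.B ⊔ C)  ⇔  (E ⊓ (∀s.¬B ⊓ ¬C)) unsat w.r.t. T
   all branches close; clash {B, ¬B} at an ∃-successor
2. Hence E ⊑ (∃s.B ⊔ C): entailed.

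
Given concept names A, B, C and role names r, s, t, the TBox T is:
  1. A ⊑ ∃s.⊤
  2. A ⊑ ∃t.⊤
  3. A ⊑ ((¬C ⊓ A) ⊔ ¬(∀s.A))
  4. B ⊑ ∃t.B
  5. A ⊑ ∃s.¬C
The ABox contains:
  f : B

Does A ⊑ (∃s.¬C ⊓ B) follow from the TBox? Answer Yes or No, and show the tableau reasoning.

No

1. A ⊑ (∃s.¬C ⊓ B)  ⇔  (A ⊓ (∀s.C ⊔ ¬B)) unsat w.r.t. T
   apply at x₀: A⊑∃s.⊤; A⊑∃t.⊤; A⊑((¬C ⊓ A) ⊔ ¬(∀s.A))
   open: L(x₀) ⊇ {A, ¬B, ¬C, ∃s.¬C, ∃s.⊤, …} (+ ∃-successors)
2. Hence A ⊑ (∃s.¬C ⊓ B): not entailed.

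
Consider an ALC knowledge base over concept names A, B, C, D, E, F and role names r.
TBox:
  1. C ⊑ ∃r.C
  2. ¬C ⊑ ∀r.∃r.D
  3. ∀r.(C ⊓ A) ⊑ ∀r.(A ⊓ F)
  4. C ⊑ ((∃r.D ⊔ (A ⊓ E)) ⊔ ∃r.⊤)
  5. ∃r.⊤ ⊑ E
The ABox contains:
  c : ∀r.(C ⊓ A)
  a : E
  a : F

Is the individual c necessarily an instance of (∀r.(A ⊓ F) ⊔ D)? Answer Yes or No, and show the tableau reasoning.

1. c : (∀r.(A ⊓ F) ⊔ D)?  L(c) = {∀r.(C ⊓ A)} ∪ {(∃r.(¬A ⊔ ¬F) ⊓ ¬D)}
   clash {F, ¬F} at an ∃-successor — c ∈ (∀r.(A ⊓ F) ⊔ D)
2. Hence c : (∀r.(A ⊓ F) ⊔ D): entailed.

Yes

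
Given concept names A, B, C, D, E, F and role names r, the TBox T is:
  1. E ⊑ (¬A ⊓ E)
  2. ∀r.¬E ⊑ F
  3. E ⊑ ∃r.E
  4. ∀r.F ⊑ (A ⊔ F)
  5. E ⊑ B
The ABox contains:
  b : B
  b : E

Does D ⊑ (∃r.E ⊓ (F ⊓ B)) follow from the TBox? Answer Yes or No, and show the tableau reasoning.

No

1. D ⊑ (∃r.E ⊓ (F ⊓ B))  ⇔  (D ⊓ (∀r.¬E ⊔ (¬F ⊔ ¬B))) unsat w.r.t. T
   open: L(x₀) ⊇ {D, ¬E, ¬F, ∃r.E, ∃r.¬F} (+ ∃-successors)
2. Hence D ⊑ (∃r.E ⊓ (F ⊓ B)): not entailed.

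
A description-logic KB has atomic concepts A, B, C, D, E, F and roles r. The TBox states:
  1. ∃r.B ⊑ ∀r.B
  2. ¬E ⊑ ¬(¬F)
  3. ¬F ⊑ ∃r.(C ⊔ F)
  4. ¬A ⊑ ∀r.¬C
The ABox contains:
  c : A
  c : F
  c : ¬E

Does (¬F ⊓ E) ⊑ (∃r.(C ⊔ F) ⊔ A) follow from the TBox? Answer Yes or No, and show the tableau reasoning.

Yes

1. (¬F ⊓ E) ⊑ (∃r.(C ⊔ F) ⊔ A)  ⇔  ((¬F ⊓ E) ⊓ (∀r.(¬C ⊓ ¬F) ⊓ ¬A)) unsat w.r.t. T
   all branches close; clash {F, ¬F} at an ∃-successor
2. Hence (¬F ⊓ E) ⊑ (∃r.(C ⊔ F) ⊔ A): entailed.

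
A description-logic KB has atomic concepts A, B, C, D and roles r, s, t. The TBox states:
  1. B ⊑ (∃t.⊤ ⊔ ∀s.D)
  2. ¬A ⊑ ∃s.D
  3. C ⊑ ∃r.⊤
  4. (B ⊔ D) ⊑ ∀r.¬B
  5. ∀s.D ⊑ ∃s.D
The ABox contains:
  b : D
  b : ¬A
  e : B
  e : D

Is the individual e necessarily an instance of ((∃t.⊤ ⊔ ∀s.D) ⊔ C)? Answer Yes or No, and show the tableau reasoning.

1. e : ((∃t.⊤ ⊔ ∀s.D) ⊔ C)?  L(e) = {B, D} ∪ {((∀t.⊥ ⊓ ∃s.¬D) ⊓ ¬C)}
   clash {D, ¬D} at an ∃-successor — e ∈ ((∃t.⊤ ⊔ ∀s.D) ⊔ C)
2. Hence e : ((∃t.⊤ ⊔ ∀s.D) ⊔ C): entailed.

Yes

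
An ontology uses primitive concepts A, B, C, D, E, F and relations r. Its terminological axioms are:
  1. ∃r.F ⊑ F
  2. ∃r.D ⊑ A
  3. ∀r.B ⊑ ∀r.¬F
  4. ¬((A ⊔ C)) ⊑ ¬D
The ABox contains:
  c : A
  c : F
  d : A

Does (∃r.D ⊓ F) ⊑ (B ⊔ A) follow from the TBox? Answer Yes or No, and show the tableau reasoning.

1. (∃r.D ⊓ F) ⊑ (B ⊔ A)  ⇔  ((∃r.D ⊓ F) ⊓ (¬B ⊓ ¬A)) unsat w.r.t. T
   all branches close; clash {A, ¬A} at x₀
2. Hence (∃r.D ⊓ F) ⊑ (B ⊔ A): entailed.

Yes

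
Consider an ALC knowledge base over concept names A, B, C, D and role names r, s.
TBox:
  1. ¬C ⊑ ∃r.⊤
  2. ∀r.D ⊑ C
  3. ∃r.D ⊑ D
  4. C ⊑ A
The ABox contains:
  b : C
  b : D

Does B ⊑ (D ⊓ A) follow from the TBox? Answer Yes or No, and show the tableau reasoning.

1. B ⊑ (D ⊓ A)  ⇔  (B ⊓ (¬D ⊔ ¬A)) unsat w.r.t. T
   open: L(x₀) ⊇ {A, B, C, ¬D, ∀r.¬D}
2. Hence B ⊑ (D ⊓ A): not entailed.

No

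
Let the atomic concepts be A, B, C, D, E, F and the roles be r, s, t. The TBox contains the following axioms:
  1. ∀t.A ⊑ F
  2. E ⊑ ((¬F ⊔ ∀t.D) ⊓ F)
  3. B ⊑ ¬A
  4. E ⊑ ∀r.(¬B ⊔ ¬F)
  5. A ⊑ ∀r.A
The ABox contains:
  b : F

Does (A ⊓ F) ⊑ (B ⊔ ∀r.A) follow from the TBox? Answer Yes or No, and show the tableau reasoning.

Yes

1. (A ⊓ F) ⊑ (B ⊔ ∀r.A)  ⇔  ((A ⊓ F) ⊓ (¬B ⊓ ∃r.¬A)) unsat w.r.t. T
   all branches close; clash {A, ¬A} at an ∃-successor
2. Hence (A ⊓ F) ⊑ (B ⊔ ∀r.A): entailed.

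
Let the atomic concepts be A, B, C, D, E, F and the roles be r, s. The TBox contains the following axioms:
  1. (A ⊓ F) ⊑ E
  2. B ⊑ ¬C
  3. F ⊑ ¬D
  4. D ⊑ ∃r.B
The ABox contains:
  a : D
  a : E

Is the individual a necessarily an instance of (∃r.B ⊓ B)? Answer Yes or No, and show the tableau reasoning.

No

1. a : (∃r.B ⊓ B)?  L(a) = {D, E} ∪ {(∀r.¬B ⊔ ¬B)}
   apply at a: D⊑∃r.B
   open: L(a) ⊇ {D, E, ¬B, ¬F, ∃r.B} (+ ∃-successors) — a ∉ (∃r.B ⊓ B) possible
2. Hence a : (∃r.B ⊓ B): not entailed.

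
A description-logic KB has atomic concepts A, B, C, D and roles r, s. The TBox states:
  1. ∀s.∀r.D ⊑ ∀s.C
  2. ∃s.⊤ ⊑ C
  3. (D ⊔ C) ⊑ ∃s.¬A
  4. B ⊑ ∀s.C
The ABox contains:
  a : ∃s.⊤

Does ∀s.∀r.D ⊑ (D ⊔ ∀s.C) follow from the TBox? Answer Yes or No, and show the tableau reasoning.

1. ∀s.∀r.D ⊑ (D ⊔ ∀s.C)  ⇔  (∀s.∀r.D ⊓ (¬D ⊓ ∃s.¬C)) unsat w.r.t. T
   all branches close; clash {C, ¬C} at an ∃-successor
2. Hence ∀s.∀r.D ⊑ (D ⊔ ∀s.C): entailed.

Yes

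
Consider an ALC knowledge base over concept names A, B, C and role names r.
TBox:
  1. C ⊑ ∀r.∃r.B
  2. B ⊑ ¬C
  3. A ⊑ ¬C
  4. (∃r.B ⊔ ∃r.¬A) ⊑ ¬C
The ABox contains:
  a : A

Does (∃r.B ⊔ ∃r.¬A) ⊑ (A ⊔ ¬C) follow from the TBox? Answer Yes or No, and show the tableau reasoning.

Yes

1. (∃r.B ⊔ ∃r.¬A) ⊑ (A ⊔ ¬C)  ⇔  ((∃r.B ⊔ ∃r.¬A) ⊓ (¬A ⊓ C)) unsat w.r.t. T
   all branches close; clash {C, ¬C} at x₀
2. Hence (∃r.B ⊔ ∃r.¬A) ⊑ (A ⊔ ¬C): entailed.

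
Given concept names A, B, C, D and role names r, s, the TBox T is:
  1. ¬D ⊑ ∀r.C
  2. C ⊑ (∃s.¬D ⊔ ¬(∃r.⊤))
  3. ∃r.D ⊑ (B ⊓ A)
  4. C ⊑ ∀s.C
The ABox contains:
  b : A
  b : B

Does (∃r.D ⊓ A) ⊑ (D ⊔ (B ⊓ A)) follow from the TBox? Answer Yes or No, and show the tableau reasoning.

1. (∃r.D ⊓ A) ⊑ (D ⊔ (B ⊓ A))  ⇔  ((∃r.D ⊓ A) ⊓ (¬D ⊓ (¬B ⊔ ¬A))) unsat w.r.t. T
   all branches close; clash {A, ¬A} at x₀
2. Hence (∃r.D ⊓ A) ⊑ (D ⊔ (B ⊓ A)): entailed.

Yes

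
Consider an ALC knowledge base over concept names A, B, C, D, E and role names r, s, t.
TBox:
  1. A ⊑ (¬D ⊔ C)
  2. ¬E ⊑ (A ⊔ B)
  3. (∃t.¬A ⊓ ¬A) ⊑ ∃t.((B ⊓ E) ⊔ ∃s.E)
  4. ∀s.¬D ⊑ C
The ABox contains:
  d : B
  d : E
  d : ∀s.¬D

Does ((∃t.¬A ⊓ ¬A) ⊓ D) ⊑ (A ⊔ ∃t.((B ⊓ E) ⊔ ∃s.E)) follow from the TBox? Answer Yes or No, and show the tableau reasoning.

1. ((∃t.¬A ⊓ ¬A) ⊓ D) ⊑ (A ⊔ ∃t.((B ⊓ E) ⊔ ∃s.E))  ⇔  (((∃t.¬A ⊓ ¬A) ⊓ D) ⊓ (¬A ⊓ ∀t.((¬B ⊔ ¬E) ⊓ ∀s.¬E))) unsat w.r.t. T
   all branches close; clash {E, ¬E} at an ∃-successor
2. Hence ((∃t.¬A ⊓ ¬A) ⊓ D) ⊑ (A ⊔ ∃t.((B ⊓ E) ⊔ ∃s.E)): entailed.

Yes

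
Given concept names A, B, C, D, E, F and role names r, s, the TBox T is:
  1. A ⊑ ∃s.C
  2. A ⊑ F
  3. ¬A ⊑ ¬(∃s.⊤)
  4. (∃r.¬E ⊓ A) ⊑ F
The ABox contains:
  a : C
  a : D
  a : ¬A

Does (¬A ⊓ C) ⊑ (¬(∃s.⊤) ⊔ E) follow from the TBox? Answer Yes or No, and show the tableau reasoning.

1. (¬A ⊓ C) ⊑ (¬(∃s.⊤) ⊔ E)  ⇔  ((¬A ⊓ C) ⊓ (∃s.⊤ ⊓ ¬E)) unsat w.r.t. T
   all branches close; clash ⊥ at an ∃-successor
2. Hence (¬A ⊓ C) ⊑ (¬(∃s.⊤) ⊔ E): entailed.

Yes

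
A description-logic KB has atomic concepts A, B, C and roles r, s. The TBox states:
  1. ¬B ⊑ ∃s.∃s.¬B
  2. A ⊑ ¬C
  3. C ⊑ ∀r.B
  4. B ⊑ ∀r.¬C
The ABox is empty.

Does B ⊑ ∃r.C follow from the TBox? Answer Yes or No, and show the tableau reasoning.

No

1. B ⊑ ∃r.C  ⇔  (B ⊓ ∀r.¬C) unsat w.r.t. T
   open: L(x₀) ⊇ {B, ¬A, ¬C, ∀r.¬C}
2. Hence B ⊑ ∃r.C: not entailed.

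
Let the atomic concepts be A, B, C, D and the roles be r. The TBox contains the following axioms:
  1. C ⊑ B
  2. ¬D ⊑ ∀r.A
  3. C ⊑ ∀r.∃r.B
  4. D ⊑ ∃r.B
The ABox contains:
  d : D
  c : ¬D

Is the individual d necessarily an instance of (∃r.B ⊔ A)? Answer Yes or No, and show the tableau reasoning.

1. d : (∃r.B ⊔ A)?  L(d) = {D} ∪ {(∀r.¬B ⊓ ¬A)}
   clash {B, ¬B} at an ∃-successor — d ∈ (∃r.B ⊔ A)
2. Hence d : (∃r.B ⊔ A): entailed.

Yes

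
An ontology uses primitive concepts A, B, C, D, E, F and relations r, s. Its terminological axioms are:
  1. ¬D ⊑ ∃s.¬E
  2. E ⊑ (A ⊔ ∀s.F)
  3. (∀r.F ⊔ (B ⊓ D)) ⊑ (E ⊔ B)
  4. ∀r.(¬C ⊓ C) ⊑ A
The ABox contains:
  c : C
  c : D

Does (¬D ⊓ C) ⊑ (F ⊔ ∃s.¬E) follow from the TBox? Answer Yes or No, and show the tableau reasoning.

1. (¬D ⊓ C) ⊑ (F ⊔ ∃s.¬E)  ⇔  ((¬D ⊓ C) ⊓ (¬F ⊓ ∀s.E)) unsat w.r.t. T
   all branches close; clash {E, ¬E} at an ∃-successor
2. Hence (¬D ⊓ C) ⊑ (F ⊔ ∃s.¬E): entailed.

Yes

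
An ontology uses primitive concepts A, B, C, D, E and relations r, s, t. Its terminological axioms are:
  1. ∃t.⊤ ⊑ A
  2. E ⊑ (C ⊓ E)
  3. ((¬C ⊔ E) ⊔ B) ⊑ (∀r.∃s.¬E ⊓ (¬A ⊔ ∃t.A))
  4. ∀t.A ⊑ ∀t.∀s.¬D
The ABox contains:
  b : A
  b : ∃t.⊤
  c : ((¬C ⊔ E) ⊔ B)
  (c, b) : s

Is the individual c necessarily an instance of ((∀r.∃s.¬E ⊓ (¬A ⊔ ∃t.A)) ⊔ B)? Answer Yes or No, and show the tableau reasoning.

Yes

1. c : ((∀r.∃s.¬E ⊓ (¬A ⊔ ∃t.A)) ⊔ B)?  L(c) = {((¬C ⊔ E) ⊔ B)} ∪ {((∃r.∀s.E ⊔ (A ⊓ ∀t.¬A)) ⊓ ¬B)}
   clash {B, ¬B} at c — c ∈ ((∀r.∃s.¬E ⊓ (¬A ⊔ ∃t.A)) ⊔ B)
2. Hence c : ((∀r.∃s.¬E ⊓ (¬A ⊔ ∃t.A)) ⊔ B): entailed.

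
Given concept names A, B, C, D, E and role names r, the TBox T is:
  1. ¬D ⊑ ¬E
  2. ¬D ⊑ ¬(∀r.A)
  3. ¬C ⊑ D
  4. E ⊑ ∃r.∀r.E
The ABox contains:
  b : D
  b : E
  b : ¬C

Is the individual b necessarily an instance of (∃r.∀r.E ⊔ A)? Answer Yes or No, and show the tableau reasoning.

1. b : (∃r.∀r.E ⊔ A)?  L(b) = {D, E, ¬C} ∪ {(∀r.∃r.¬E ⊓ ¬A)}
   clash {E, ¬E} at an ∃-successor — b ∈ (∃r.∀r.E ⊔ A)
2. Hence b : (∃r.∀r.E ⊔ A): entailed.

Yes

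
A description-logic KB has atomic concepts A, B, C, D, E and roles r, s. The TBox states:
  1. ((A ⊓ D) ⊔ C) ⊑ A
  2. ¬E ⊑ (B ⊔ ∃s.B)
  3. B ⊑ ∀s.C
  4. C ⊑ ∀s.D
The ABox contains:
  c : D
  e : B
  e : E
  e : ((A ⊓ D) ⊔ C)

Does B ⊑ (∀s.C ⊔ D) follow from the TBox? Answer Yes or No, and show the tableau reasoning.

1. B ⊑ (∀s.C ⊔ D)  ⇔  (B ⊓ (∃s.¬C ⊓ ¬D)) unsat w.r.t. T
   all branches close; clash {C, ¬C} at an ∃-successor
2. Hence B ⊑ (∀s.C ⊔ D): entailed.

Yes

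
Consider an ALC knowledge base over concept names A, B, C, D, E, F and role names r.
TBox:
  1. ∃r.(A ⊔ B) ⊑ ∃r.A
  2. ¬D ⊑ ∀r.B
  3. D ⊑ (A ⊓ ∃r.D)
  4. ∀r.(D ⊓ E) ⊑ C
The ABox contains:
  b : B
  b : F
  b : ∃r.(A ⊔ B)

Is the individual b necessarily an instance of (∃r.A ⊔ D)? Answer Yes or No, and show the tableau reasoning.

Yes

1. b : (∃r.A ⊔ D)?  L(b) = {B, F, ∃r.(A ⊔ B)} ∪ {(∀r.¬A ⊓ ¬D)}
   clash {A, ¬A} at an ∃-successor — b ∈ (∃r.A ⊔ D)
2. Hence b : (∃r.A ⊔ D): entailed.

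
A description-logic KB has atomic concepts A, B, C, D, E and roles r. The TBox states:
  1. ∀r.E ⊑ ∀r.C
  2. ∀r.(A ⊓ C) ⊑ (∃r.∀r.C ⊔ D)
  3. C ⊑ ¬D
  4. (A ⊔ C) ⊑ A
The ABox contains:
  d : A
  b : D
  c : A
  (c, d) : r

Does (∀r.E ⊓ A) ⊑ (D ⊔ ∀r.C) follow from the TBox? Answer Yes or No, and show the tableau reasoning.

1. (∀r.E ⊓ A) ⊑ (D ⊔ ∀r.C)  ⇔  ((∀r.E ⊓ A) ⊓ (¬D ⊓ ∃r.¬C)) unsat w.r.t. T
   all branches close; clash {D, ¬D} at x₀
2. Hence (∀r.E ⊓ A) ⊑ (D ⊔ ∀r.C): entailed.

Yes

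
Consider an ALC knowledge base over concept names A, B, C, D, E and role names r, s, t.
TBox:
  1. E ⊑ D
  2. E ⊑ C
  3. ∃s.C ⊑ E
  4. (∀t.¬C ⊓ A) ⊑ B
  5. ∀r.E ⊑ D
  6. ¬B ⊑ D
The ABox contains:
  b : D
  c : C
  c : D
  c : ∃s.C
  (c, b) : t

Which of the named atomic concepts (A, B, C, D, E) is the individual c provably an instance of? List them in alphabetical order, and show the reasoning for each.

{C, D, E}

1. c : A?  L(c) = {C, D, ∃s.C} ∪ {¬A}
   apply at c: ∃s.C⊑E
   open: L(c) ⊇ {C, D, E, ¬A, ∃s.C} (+ ∃-successors) — c ∉ A possible
2. c : B?  L(c) = {C, D, ∃s.C} ∪ {¬B}
   apply at c: ∃s.C⊑E
   open: L(c) ⊇ {C, D, E, ¬B, ∃s.C, …} (+ ∃-successors) — c ∉ B possible
3. c : C?  L(c) = {C, D, ∃s.C} ∪ {¬C}
   clash {C, ¬C} at c — c ∈ C
4. c : D?  L(c) = {C, D, ∃s.C} ∪ {¬D}
   clash {D, ¬D} at c — c ∈ D
5. c : E?  L(c) = {C, D, ∃s.C} ∪ {¬E}
   clash {E, ¬E} at c — c ∈ E
6. Entailed for c: {C, D, E}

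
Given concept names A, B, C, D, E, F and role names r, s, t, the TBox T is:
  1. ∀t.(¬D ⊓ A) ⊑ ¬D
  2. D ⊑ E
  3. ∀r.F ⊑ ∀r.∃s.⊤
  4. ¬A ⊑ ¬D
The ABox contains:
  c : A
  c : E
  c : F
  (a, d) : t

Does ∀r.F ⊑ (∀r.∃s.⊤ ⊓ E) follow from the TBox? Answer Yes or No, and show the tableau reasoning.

No

1. ∀r.F ⊑ (∀r.∃s.⊤ ⊓ E)  ⇔  (∀r.F ⊓ (∃r.∀s.⊥ ⊔ ¬E)) unsat w.r.t. T
   apply at x₀: ∀r.F⊑∀r.∃s.⊤
   open: L(x₀) ⊇ {A, ¬D, ¬E, ∀r.F, ∀r.∃s.⊤}
2. Hence ∀r.F ⊑ (∀r.∃s.⊤ ⊓ E): not entailed.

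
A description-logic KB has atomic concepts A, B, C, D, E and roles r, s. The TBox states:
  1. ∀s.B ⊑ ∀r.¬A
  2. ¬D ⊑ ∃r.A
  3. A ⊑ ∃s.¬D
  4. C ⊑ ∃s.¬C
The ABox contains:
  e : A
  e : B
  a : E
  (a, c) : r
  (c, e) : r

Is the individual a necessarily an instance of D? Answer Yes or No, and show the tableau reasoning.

1. a : D?  L(a) = {E} ∪ {¬D}
   apply at a: ¬D⊑∃r.A
   open: L(a) ⊇ {E, ¬A, ¬C, ¬D, ∃r.A, …} (+ ∃-successors) — a ∉ D possible
2. Hence a : D: not entailed.

No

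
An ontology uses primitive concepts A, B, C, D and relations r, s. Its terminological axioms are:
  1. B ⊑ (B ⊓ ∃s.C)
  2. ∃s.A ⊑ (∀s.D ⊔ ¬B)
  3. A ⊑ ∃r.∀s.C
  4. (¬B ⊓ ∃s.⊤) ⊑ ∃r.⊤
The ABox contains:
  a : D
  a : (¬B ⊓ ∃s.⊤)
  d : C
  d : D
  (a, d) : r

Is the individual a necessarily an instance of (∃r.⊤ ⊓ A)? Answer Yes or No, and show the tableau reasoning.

No

1. a : (∃r.⊤ ⊓ A)?  L(a) = {D, (¬B ⊓ ∃s.⊤)} ∪ {(∀r.⊥ ⊔ ¬A)}
   apply at a: (¬B ⊓ ∃s.⊤)⊑∃r.⊤
   open: L(a) ⊇ {D, ¬A, ¬B, ∀s.¬A, ∃r.⊤, …} (+ ∃-successors) — a ∉ (∃r.⊤ ⊓ A) possible
2. Hence a : (∃r.⊤ ⊓ A): not entailed.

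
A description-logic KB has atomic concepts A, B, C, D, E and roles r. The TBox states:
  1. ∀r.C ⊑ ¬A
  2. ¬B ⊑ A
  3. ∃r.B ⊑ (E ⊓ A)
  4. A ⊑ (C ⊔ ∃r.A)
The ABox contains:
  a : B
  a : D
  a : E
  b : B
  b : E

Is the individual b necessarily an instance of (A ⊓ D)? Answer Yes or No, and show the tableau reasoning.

No

1. b : (A ⊓ D)?  L(b) = {B, E} ∪ {(¬A ⊔ ¬D)}
   open: L(b) ⊇ {B, E, ¬A, ∀r.¬B} — b ∉ (A ⊓ D) possible
2. Hence b : (A ⊓ D): not entailed.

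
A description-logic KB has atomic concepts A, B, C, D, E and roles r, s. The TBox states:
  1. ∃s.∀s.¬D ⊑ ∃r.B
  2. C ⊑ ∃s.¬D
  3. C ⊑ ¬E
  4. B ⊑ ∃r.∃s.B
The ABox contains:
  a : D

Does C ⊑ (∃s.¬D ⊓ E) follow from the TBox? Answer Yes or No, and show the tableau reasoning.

1. C ⊑ (∃s.¬D ⊓ E)  ⇔  (C ⊓ (∀s.D ⊔ ¬E)) unsat w.r.t. T
   apply at x₀: C⊑∃s.¬D; C⊑¬E
   open: L(x₀) ⊇ {C, ¬B, ¬E, ∀s.∃s.D, ∃s.¬D} (+ ∃-successors)
2. Hence C ⊑ (∃s.¬D ⊓ E): not entailed.

No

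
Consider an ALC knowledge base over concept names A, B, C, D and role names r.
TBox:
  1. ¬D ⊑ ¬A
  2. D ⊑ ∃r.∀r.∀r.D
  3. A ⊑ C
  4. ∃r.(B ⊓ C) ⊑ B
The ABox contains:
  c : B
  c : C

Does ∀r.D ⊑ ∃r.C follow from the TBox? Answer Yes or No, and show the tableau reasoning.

No

1. ∀r.D ⊑ ∃r.C  ⇔  (∀r.D ⊓ ∀r.¬C) unsat w.r.t. T
   open: L(x₀) ⊇ {D, ¬A, ∀r.(¬B ⊔ ¬C), ∀r.D, ∀r.¬C, …} (+ ∃-successors)
2. Hence ∀r.D ⊑ ∃r.C: not entailed.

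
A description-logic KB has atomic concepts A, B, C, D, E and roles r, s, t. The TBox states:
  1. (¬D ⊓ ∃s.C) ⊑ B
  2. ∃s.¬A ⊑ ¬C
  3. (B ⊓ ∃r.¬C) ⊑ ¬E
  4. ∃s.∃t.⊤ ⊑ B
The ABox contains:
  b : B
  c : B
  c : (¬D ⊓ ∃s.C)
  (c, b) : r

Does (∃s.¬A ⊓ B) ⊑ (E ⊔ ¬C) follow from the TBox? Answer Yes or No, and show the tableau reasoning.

1. (∃s.¬A ⊓ B) ⊑ (E ⊔ ¬C)  ⇔  ((∃s.¬A ⊓ B) ⊓ (¬E ⊓ C)) unsat w.r.t. T
   all branches close; clash {C, ¬C} at x₀
2. Hence (∃s.¬A ⊓ B) ⊑ (E ⊔ ¬C): entailed.

Yes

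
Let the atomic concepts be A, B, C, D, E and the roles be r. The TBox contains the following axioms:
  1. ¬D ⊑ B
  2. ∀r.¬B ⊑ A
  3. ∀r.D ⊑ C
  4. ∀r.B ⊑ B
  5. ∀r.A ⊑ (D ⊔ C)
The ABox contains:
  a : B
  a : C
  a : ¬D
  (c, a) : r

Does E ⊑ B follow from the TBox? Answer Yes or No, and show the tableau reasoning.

1. E ⊑ B  ⇔  (E ⊓ ¬B) unsat w.r.t. T
   open: L(x₀) ⊇ {D, E, ¬B, ∃r.B, ∃r.¬A, …} (+ ∃-successors)
2. Hence E ⊑ B: not entailed.

No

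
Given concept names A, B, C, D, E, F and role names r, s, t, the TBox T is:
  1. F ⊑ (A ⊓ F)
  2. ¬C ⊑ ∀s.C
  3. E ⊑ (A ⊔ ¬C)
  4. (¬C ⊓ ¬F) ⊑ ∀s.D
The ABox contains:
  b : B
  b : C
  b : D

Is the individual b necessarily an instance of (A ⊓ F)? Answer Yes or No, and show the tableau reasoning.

1. b : (A ⊓ F)?  L(b) = {B, C, D} ∪ {(¬A ⊔ ¬F)}
   open: L(b) ⊇ {B, C, D, ¬A, ¬E, …} — b ∉ (A ⊓ F) possible
2. Hence b : (A ⊓ F): not entailed.

No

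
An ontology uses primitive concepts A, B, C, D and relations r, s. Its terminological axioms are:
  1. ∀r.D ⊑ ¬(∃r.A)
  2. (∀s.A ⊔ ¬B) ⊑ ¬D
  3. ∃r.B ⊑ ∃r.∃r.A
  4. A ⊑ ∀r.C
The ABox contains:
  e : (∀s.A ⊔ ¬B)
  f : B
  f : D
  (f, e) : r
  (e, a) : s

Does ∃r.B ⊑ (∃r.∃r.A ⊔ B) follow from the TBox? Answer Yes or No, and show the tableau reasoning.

1. ∃r.B ⊑ (∃r.∃r.A ⊔ B)  ⇔  (∃r.B ⊓ (∀r.∀r.¬A ⊓ ¬B)) unsat w.r.t. T
   all branches close; clash {A, ¬A} at an ∃-successor
2. Hence ∃r.B ⊑ (∃r.∃r.A ⊔ B): entailed.

Yes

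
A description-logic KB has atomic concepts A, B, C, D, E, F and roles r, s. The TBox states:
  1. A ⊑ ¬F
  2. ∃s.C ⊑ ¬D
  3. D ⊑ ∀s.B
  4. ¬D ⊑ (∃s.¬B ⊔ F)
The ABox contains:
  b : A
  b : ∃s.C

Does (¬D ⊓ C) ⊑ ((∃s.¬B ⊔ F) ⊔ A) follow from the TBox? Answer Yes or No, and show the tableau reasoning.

Yes

1. (¬D ⊓ C) ⊑ ((∃s.¬B ⊔ F) ⊔ A)  ⇔  ((¬D ⊓ C) ⊓ ((∀s.B ⊓ ¬F) ⊓ ¬A)) unsat w.r.t. T
   all branches close; clash {F, ¬F} at x₀
2. Hence (¬D ⊓ C) ⊑ ((∃s.¬B ⊔ F) ⊔ A): entailed.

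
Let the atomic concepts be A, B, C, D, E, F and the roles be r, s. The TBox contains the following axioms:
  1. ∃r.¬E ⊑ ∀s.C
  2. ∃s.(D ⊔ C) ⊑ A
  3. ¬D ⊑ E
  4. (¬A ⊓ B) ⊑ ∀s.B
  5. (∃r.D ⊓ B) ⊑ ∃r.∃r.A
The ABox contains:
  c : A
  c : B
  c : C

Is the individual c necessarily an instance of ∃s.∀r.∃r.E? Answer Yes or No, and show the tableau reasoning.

No

1. c : ∃s.∀r.∃r.E?  L(c) = {A, B, C} ∪ {∀s.∃r.∀r.¬E}
   open: L(c) ⊇ {A, B, C, D, ∀r.E, …} — c ∉ ∃s.∀r.∃r.E possible
2. Hence c : ∃s.∀r.∃r.E: not entailed.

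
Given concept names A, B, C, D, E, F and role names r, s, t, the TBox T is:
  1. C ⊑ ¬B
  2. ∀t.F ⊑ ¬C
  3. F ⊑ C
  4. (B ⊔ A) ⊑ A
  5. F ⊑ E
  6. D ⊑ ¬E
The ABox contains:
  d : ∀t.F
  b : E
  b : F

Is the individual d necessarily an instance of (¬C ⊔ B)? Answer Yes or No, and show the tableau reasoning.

1. d : (¬C ⊔ B)?  L(d) = {∀t.F} ∪ {(C ⊓ ¬B)}
   clash {E, ¬E} at d — d ∈ (¬C ⊔ B)
2. Hence d : (¬C ⊔ B): entailed.

Yes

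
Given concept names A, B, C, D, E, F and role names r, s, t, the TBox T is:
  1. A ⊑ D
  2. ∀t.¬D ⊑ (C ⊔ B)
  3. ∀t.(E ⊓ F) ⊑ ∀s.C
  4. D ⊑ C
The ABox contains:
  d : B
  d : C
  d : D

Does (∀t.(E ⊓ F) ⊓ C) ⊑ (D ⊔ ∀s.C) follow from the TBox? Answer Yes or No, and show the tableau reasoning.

Yes

1. (∀t.(E ⊓ F) ⊓ C) ⊑ (D ⊔ ∀s.C)  ⇔  ((∀t.(E ⊓ F) ⊓ C) ⊓ (¬D ⊓ ∃s.¬C)) unsat w.r.t. T
   all branches close; clash {D, ¬D} at x₀
2. Hence (∀t.(E ⊓ F) ⊓ C) ⊑ (D ⊔ ∀s.C): entailed.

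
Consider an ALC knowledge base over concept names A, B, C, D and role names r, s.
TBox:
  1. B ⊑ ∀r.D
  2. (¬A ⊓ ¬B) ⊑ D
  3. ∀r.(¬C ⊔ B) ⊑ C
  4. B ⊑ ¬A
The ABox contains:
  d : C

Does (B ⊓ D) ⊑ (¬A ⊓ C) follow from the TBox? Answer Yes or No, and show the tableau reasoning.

1. (B ⊓ D) ⊑ (¬A ⊓ C)  ⇔  ((B ⊓ D) ⊓ (A ⊔ ¬C)) unsat w.r.t. T
   apply at x₀: B⊑∀r.D; B⊑¬A
   open: L(x₀) ⊇ {B, D, ¬A, ¬C, ∀r.D, …} (+ ∃-successors)
2. Hence (B ⊓ D) ⊑ (¬A ⊓ C): not entailed.

No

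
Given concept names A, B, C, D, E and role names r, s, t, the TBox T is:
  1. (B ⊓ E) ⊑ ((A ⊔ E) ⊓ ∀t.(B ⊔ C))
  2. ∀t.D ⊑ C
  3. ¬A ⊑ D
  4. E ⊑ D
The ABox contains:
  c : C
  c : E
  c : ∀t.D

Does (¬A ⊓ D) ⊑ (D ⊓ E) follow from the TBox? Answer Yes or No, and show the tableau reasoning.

1. (¬A ⊓ D) ⊑ (D ⊓ E)  ⇔  ((¬A ⊓ D) ⊓ (¬D ⊔ ¬E)) unsat w.r.t. T
   open: L(x₀) ⊇ {D, ¬A, ¬E, ∃t.¬D} (+ ∃-successors)
2. Hence (¬A ⊓ D) ⊑ (D ⊓ E): not entailed.

No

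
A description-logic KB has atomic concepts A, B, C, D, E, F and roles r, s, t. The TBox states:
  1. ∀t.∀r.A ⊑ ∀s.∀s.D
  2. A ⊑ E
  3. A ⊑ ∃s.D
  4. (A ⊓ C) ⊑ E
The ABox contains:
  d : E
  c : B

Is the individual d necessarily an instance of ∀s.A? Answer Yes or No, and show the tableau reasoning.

No

1. d : ∀s.A?  L(d) = {E} ∪ {∃s.¬A}
   open: L(d) ⊇ {E, ¬A, ∃s.¬A, ∃t.∃r.¬A} (+ ∃-successors) — d ∉ ∀s.A possible
2. Hence d : ∀s.A: not entailed.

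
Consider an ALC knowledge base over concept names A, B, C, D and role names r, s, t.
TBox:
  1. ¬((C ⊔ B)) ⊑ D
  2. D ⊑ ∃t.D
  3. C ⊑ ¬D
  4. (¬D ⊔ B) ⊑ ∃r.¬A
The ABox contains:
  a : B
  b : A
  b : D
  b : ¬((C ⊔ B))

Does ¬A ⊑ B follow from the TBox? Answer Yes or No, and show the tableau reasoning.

No

1. ¬A ⊑ B  ⇔  (¬A ⊓ ¬B) unsat w.r.t. T
   open: L(x₀) ⊇ {C, ¬A, ¬B, ¬D, ∃r.¬A} (+ ∃-successors)
2. Hence ¬A ⊑ B: not entailed.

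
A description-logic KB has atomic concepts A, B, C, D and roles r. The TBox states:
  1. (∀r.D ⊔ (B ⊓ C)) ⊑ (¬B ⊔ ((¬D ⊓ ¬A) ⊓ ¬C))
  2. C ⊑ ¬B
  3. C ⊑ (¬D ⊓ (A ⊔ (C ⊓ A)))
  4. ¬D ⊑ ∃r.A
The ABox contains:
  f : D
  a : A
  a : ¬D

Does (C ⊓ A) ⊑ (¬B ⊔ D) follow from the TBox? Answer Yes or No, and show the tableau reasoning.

Yes

1. (C ⊓ A) ⊑ (¬B ⊔ D)  ⇔  ((C ⊓ A) ⊓ (B ⊓ ¬D)) unsat w.r.t. T
   all branches close; clash {B, ¬B} at x₀
2. Hence (C ⊓ A) ⊑ (¬B ⊔ D): entailed.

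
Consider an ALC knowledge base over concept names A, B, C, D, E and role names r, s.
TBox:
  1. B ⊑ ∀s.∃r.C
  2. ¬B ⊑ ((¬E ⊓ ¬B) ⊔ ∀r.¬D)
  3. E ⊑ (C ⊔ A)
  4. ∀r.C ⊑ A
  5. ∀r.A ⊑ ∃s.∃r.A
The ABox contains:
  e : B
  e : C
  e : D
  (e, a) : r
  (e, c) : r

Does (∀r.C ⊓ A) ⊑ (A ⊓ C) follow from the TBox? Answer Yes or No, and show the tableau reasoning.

1. (∀r.C ⊓ A) ⊑ (A ⊓ C)  ⇔  ((∀r.C ⊓ A) ⊓ (¬A ⊔ ¬C)) unsat w.r.t. T
   open: L(x₀) ⊇ {A, ¬B, ¬C, ¬E, ∀r.C, …} (+ ∃-successors)
2. Hence (∀r.C ⊓ A) ⊑ (A ⊓ C): not entailed.

No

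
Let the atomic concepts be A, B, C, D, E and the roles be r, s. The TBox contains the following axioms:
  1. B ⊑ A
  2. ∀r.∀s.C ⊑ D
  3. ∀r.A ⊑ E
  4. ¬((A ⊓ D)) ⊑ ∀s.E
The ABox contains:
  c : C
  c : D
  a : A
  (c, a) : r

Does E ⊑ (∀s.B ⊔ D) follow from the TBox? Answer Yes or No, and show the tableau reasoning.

1. E ⊑ (∀s.B ⊔ D)  ⇔  (E ⊓ (∃s.¬B ⊓ ¬D)) unsat w.r.t. T
   open: L(x₀) ⊇ {E, ¬B, ¬D, ∀s.E, ∃r.∃s.¬C, …} (+ ∃-successors)
2. Hence E ⊑ (∀s.B ⊔ D): not entailed.

No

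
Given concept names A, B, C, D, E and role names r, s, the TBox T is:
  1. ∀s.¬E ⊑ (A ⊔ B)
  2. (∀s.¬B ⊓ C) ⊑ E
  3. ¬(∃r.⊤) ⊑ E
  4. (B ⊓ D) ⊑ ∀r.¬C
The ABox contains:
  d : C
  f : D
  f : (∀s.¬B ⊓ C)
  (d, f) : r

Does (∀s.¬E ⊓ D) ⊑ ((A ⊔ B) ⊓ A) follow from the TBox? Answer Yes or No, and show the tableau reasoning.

No

1. (∀s.¬E ⊓ D) ⊑ ((A ⊔ B) ⊓ A)  ⇔  ((∀s.¬E ⊓ D) ⊓ ((¬A ⊓ ¬B) ⊔ ¬A)) unsat w.r.t. T
   apply at x₀: ∀s.¬E⊑(A ⊔ B)
   open: L(x₀) ⊇ {B, D, ¬A, ∀r.¬C, ∀s.¬E, …} (+ ∃-successors)
2. Hence (∀s.¬E ⊓ D) ⊑ ((A ⊔ B) ⊓ A): not entailed.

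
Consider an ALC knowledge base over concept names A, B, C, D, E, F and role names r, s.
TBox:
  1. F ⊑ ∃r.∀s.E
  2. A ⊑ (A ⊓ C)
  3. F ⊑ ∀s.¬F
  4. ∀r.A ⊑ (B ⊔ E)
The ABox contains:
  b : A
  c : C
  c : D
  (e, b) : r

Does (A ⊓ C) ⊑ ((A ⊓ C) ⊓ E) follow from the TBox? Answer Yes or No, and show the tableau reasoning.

No

1. (A ⊓ C) ⊑ ((A ⊓ C) ⊓ E)  ⇔  ((A ⊓ C) ⊓ ((¬A ⊔ ¬C) ⊔ ¬E)) unsat w.r.t. T
   open: L(x₀) ⊇ {A, C, ¬E, ¬F, ∃r.¬A} (+ ∃-successors)
2. Hence (A ⊓ C) ⊑ ((A ⊓ C) ⊓ E): not entailed.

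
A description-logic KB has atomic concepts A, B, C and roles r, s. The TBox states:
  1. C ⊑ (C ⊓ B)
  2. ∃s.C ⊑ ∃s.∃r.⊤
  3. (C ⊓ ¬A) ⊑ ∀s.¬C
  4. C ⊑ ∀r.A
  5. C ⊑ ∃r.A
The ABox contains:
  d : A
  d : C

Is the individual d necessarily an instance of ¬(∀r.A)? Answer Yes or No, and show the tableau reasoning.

No

1. d : ¬(∀r.A)?  L(d) = {A, C} ∪ {∀r.A}
   apply at d: C⊑(C ⊓ B); C⊑∃r.A
   open: L(d) ⊇ {A, B, C, ∀r.A, ∀s.¬C, …} (+ ∃-successors) — d ∉ ¬(∀r.A) possible
2. Hence d : ¬(∀r.A): not entailed.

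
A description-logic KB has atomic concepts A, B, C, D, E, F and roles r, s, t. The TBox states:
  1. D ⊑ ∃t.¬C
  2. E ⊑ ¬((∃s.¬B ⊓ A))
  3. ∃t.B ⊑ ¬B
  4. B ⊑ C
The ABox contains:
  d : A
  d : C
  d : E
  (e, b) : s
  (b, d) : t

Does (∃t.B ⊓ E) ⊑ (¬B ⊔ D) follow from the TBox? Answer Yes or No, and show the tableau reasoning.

1. (∃t.B ⊓ E) ⊑ (¬B ⊔ D)  ⇔  ((∃t.B ⊓ E) ⊓ (B ⊓ ¬D)) unsat w.r.t. T
   all branches close; clash {B, ¬B} at x₀
2. Hence (∃t.B ⊓ E) ⊑ (¬B ⊔ D): entailed.

Yes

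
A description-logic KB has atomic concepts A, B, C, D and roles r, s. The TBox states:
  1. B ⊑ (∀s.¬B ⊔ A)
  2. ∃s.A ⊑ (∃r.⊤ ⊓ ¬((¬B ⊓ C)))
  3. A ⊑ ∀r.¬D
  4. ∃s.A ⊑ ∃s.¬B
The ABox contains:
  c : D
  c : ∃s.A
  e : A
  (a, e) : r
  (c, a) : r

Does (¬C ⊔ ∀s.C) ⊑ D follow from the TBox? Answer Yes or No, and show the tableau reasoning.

No

1. (¬C ⊔ ∀s.C) ⊑ D  ⇔  ((¬C ⊔ ∀s.C) ⊓ ¬D) unsat w.r.t. T
   open: L(x₀) ⊇ {¬A, ¬B, ¬C, ¬D, ∀s.¬A}
2. Hence (¬C ⊔ ∀s.C) ⊑ D: not entailed.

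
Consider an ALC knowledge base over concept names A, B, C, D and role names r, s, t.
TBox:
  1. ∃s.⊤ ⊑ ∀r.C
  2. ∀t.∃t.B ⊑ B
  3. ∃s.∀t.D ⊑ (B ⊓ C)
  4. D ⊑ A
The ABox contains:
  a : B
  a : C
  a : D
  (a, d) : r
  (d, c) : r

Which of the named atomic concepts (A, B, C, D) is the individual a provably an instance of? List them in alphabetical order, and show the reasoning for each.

1. a : A?  L(a) = {B, C, D} ∪ {¬A}
   clash {A, ¬A} at a — a ∈ A
2. a : B?  L(a) = {B, C, D} ∪ {¬B}
   clash {B, ¬B} at a — a ∈ B
3. a : C?  L(a) = {B, C, D} ∪ {¬C}
   clash {C, ¬C} at a — a ∈ C
4. a : D?  L(a) = {B, C, D} ∪ {¬D}
   clash {D, ¬D} at a — a ∈ D
5. Entailed for a: {A, B, C, D}

{A, B, C, D}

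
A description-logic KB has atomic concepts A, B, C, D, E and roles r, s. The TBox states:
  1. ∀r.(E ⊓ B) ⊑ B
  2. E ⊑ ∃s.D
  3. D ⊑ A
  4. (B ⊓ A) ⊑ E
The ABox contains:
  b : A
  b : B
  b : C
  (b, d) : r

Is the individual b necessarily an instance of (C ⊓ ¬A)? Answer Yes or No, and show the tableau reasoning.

No

1. b : (C ⊓ ¬A)?  L(b) = {A, B, C} ∪ {(¬C ⊔ A)}
   open: L(b) ⊇ {A, B, C, E, ∃s.D} (+ ∃-successors) — b ∉ (C ⊓ ¬A) possible
2. Hence b : (C ⊓ ¬A): not entailed.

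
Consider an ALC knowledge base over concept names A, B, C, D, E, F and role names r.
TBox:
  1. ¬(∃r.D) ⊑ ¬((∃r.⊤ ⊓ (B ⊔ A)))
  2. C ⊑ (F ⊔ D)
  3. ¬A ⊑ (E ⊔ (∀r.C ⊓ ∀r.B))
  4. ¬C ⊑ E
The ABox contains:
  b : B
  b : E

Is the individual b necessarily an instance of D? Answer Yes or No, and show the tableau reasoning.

1. b : D?  L(b) = {B, E} ∪ {¬D}
   open: L(b) ⊇ {A, B, E, ¬C, ¬D, …} (+ ∃-successors) — b ∉ D possible
2. Hence b : D: not entailed.

No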